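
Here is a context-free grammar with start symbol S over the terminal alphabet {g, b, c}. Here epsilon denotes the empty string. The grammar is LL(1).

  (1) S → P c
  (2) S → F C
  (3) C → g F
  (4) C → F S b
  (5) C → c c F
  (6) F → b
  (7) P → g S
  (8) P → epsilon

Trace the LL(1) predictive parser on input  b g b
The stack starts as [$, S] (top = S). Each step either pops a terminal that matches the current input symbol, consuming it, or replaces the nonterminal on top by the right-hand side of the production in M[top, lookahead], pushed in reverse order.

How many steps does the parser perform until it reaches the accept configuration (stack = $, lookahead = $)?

7

step 1: stack=$ S  input=b g b $  — expand S → F C
step 2: stack=$ C F  input=b g b $  — expand F → b
step 3: stack=$ C b  input=b g b $  — match b
step 4: stack=$ C  input=g b $  — expand C → g F
step 5: stack=$ F g  input=g b $  — match g
step 6: stack=$ F  input=b $  — expand F → b
step 7: stack=$ b  input=b $  — match b
Accept reached after 7 steps.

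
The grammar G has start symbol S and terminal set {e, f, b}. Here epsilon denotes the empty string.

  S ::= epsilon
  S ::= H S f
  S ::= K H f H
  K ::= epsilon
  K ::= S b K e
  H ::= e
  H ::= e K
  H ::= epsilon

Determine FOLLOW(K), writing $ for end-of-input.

{$, b, e, f}

FIRST(H): from H::=e we get {e}; from H::=e K we get {e}; from H::=epsilon we get {epsilon}. So FIRST(H) = {epsilon, e}.
FIRST(S): from S::=epsilon we get {epsilon}; from S::=H S f we get {b, e, f}; from S::=K H f H we get {b, e, f}. So FIRST(S) = {epsilon, b, e, f}.
FIRST(K): from K::=epsilon we get {epsilon}; from K::=S b K e we get {b, e, f}. So FIRST(K) = {epsilon, b, e, f}.
FOLLOW(S) includes $ since S is the start symbol.
FOLLOW(S): in S::=H S f, S is followed by f with FIRST {f}; in K::=S b K e, S is followed by b K e with FIRST {b}. Thus FOLLOW(S) = {$, b, f}.
FOLLOW(H): in S::=H S f, H is followed by S f with FIRST {b, e, f}; in S::=K H f H (occurrence 1), H is followed by f H with FIRST {f}; in S::=K H f H (occurrence 2), the suffix after H is empty, so FOLLOW(H) ⊇ FOLLOW(S) = {$, b, f}. Thus FOLLOW(H) = {$, b, e, f}.
FOLLOW(K): in S::=K H f H, K is followed by H f H with FIRST {e, f}; in K::=S b K e, K is followed by e with FIRST {e}; in H::=e K, the suffix after K is empty, so FOLLOW(K) ⊇ FOLLOW(H) = {$, b, e, f}. Thus FOLLOW(K) = {$, b, e, f}.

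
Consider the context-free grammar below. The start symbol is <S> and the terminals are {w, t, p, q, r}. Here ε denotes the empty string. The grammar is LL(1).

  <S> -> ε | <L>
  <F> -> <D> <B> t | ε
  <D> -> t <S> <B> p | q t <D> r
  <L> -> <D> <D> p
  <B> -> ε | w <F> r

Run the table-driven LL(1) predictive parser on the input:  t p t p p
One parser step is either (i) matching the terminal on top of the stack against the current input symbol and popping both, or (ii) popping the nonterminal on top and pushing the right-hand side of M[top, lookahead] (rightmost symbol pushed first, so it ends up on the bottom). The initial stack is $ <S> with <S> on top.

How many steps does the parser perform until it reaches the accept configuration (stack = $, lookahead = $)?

13

      Stack                Input        Action
   1  $ <S>                t p t p p $  expand <S> -> <L>
   2  $ <L>                t p t p p $  expand <L> -> <D> <D> p
   3  $ p <D> <D>          t p t p p $  expand <D> -> t <S> <B> p
   4  $ p <D> p <B> <S> t  t p t p p $  match t
   5  $ p <D> p <B> <S>    p t p p $    expand <S> -> ε
   6  $ p <D> p <B>        p t p p $    expand <B> -> ε
   7  $ p <D> p            p t p p $    match p
   8  $ p <D>              t p p $      expand <D> -> t <S> <B> p
   9  $ p p <B> <S> t      t p p $      match t
  10  $ p p <B> <S>        p p $        expand <S> -> ε
  11  $ p p <B>            p p $        expand <B> -> ε
  12  $ p p                p p $        match p
  13  $ p                  p $          match p
Accept reached after 13 steps.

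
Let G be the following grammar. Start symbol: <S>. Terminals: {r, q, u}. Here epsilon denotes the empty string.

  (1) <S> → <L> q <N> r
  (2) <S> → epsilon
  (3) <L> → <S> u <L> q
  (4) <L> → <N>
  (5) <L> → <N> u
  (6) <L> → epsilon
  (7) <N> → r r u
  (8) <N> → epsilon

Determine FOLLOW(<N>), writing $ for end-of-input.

{q, r, u}

FIRST(<N>) = {epsilon, r}
FIRST(<S>) = {epsilon, q, r, u}  (via <L> q <N> r)
FIRST(<L>) = {epsilon, q, r, u}  (via <S> u <L> q, <N>, <N> u)
FOLLOW(<S>) includes $ since <S> is the start symbol.
FOLLOW(<S>): in <L>→<S> u <L> q, <S> is followed by u <L> q with FIRST {u}. Thus FOLLOW(<S>) = {$, u}.
FOLLOW(<L>): in <S>→<L> q <N> r, <L> is followed by q <N> r with FIRST {q}; in <L>→<S> u <L> q, <L> is followed by q with FIRST {q}. Thus FOLLOW(<L>) = {q}.
FOLLOW(<N>): in <S>→<L> q <N> r, <N> is followed by r with FIRST {r}; in <L>→<N>, the suffix after <N> is empty, so FOLLOW(<N>) ⊇ FOLLOW(<L>) = {q}; in <L>→<N> u, <N> is followed by u with FIRST {u}. Thus FOLLOW(<N>) = {q, r, u}.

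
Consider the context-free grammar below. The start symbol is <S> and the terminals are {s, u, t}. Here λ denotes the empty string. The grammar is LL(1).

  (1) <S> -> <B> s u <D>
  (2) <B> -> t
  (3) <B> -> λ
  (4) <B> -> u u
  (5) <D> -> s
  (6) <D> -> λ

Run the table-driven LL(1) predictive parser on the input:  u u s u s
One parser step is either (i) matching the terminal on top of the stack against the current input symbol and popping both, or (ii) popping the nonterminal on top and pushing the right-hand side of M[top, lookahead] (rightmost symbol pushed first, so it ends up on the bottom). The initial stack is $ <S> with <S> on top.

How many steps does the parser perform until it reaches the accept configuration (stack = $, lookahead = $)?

8

     Stack          Input        Action
  1  $ <S>          u u s u s $  expand <S> -> <B> s u <D>
  2  $ <D> u s <B>  u u s u s $  expand <B> -> u u
  3  $ <D> u s u u  u u s u s $  match u
  4  $ <D> u s u    u s u s $    match u
  5  $ <D> u s      s u s $      match s
  6  $ <D> u        u s $        match u
  7  $ <D>          s $          expand <D> -> s
  8  $ s            s $          match s
Accept reached after 8 steps.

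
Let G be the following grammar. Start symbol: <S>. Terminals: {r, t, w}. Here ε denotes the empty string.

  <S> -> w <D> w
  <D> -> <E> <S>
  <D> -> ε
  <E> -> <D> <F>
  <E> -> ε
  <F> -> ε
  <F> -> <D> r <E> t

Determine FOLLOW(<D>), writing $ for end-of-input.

{r, t, w}

FIRST(<S>): from <S>->w <D> w we get {w}. So FIRST(<S>) = {w}.
FIRST(<D>): from <D>-><E> <S> we get {r, w}; from <D>->ε we get {ε}. So FIRST(<D>) = {ε, r, w}.
FIRST(<F>): from <F>->ε we get {ε}; from <F>-><D> r <E> t we get {r, w}. So FIRST(<F>) = {ε, r, w}.
FIRST(<E>): from <E>-><D> <F> we get {ε, r, w}; from <E>->ε we get {ε}. So FIRST(<E>) = {ε, r, w}.
FOLLOW(<S>) includes $ since <S> is the start symbol.
FOLLOW(<E>): in <D>-><E> <S>, <E> is followed by <S> with FIRST {w}; in <F>-><D> r <E> t, <E> is followed by t with FIRST {t}. Thus FOLLOW(<E>) = {t, w}.
FOLLOW(<D>): in <S>->w <D> w, <D> is followed by w with FIRST {w}; in <E>-><D> <F>, <D> is followed by <F> with FIRST {ε, r, w}; in <E>-><D> <F>, the suffix after <D> is nullable, so FOLLOW(<D>) ⊇ FOLLOW(<E>) = {t, w}; in <F>-><D> r <E> t, <D> is followed by r <E> t with FIRST {r}. Thus FOLLOW(<D>) = {r, t, w}.
FOLLOW(<S>): in <D>-><E> <S>, the suffix after <S> is empty, so FOLLOW(<S>) ⊇ FOLLOW(<D>) = {r, t, w}. Thus FOLLOW(<S>) = {$, r, t, w}.
FOLLOW(<F>): in <E>-><D> <F>, the suffix after <F> is empty, so FOLLOW(<F>) ⊇ FOLLOW(<E>) = {t, w}. Thus FOLLOW(<F>) = {t, w}.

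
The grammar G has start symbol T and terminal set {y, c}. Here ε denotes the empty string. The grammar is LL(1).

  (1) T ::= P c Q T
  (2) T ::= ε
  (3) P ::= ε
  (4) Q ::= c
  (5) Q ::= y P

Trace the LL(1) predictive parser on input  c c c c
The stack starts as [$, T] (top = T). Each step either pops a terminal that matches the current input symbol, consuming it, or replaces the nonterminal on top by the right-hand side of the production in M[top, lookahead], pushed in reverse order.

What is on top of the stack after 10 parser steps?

T

step 1: stack=$ T  input=c c c c $  — expand T ::= P c Q T
step 2: stack=$ T Q c P  input=c c c c $  — expand P ::= ε
step 3: stack=$ T Q c  input=c c c c $  — match c
step 4: stack=$ T Q  input=c c c $  — expand Q ::= c
step 5: stack=$ T c  input=c c c $  — match c
step 6: stack=$ T  input=c c $  — expand T ::= P c Q T
step 7: stack=$ T Q c P  input=c c $  — expand P ::= ε
step 8: stack=$ T Q c  input=c c $  — match c
step 9: stack=$ T Q  input=c $  — expand Q ::= c
step 10: stack=$ T c  input=c $  — match c
Stack after step 10: $ T (top = T).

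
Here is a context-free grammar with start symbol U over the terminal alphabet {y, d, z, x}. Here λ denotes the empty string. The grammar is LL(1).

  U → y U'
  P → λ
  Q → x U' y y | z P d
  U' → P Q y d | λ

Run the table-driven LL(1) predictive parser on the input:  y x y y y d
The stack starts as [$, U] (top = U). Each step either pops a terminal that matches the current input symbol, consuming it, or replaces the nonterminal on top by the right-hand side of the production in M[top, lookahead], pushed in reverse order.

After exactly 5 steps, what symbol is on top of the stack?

step 1: stack=$ U  input=y x y y y d $  — expand U → y U'
step 2: stack=$ U' y  input=y x y y y d $  — match y
step 3: stack=$ U'  input=x y y y d $  — expand U' → P Q y d
step 4: stack=$ d y Q P  input=x y y y d $  — expand P → λ
step 5: stack=$ d y Q  input=x y y y d $  — expand Q → x U' y y
Stack after step 5: $ d y y y U' x (top = x).

x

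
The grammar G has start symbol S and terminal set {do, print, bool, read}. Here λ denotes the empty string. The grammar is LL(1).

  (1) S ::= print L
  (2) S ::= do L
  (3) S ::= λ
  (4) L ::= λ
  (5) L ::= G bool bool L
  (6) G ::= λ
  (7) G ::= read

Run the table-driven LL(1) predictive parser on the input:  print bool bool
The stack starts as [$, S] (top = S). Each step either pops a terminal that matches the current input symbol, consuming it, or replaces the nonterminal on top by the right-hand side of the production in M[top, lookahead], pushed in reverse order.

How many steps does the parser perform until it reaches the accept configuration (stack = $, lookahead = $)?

step 1: stack=$ S  input=print bool bool $  — expand S ::= print L
step 2: stack=$ L print  input=print bool bool $  — match print
step 3: stack=$ L  input=bool bool $  — expand L ::= G bool bool L
step 4: stack=$ L bool bool G  input=bool bool $  — expand G ::= λ
step 5: stack=$ L bool bool  input=bool bool $  — match bool
step 6: stack=$ L bool  input=bool $  — match bool
step 7: stack=$ L  input=$  — expand L ::= λ
Accept reached after 7 steps.

7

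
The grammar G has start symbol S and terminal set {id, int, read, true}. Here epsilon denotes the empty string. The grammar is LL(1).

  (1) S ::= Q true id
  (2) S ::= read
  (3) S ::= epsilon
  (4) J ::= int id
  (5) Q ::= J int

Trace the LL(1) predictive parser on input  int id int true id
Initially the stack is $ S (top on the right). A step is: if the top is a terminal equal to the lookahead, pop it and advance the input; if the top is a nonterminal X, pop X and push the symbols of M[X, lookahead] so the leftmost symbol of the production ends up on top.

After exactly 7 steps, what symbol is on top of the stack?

id

step 1: stack=$ S  input=int id int true id $  — expand S ::= Q true id
step 2: stack=$ id true Q  input=int id int true id $  — expand Q ::= J int
step 3: stack=$ id true int J  input=int id int true id $  — expand J ::= int id
step 4: stack=$ id true int id int  input=int id int true id $  — match int
step 5: stack=$ id true int id  input=id int true id $  — match id
step 6: stack=$ id true int  input=int true id $  — match int
step 7: stack=$ id true  input=true id $  — match true
Stack after step 7: $ id (top = id).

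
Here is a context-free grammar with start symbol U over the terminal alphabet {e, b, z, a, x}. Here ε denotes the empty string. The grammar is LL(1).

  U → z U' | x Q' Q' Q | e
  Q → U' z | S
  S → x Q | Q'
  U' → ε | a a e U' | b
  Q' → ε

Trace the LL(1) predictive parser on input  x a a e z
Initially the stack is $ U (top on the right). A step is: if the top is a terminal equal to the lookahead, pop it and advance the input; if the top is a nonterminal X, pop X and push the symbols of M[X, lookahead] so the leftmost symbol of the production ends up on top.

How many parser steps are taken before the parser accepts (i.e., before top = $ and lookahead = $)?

11

step 1: stack=$ U  input=x a a e z $  — expand U → x Q' Q' Q
step 2: stack=$ Q Q' Q' x  input=x a a e z $  — match x
step 3: stack=$ Q Q' Q'  input=a a e z $  — expand Q' → ε
step 4: stack=$ Q Q'  input=a a e z $  — expand Q' → ε
step 5: stack=$ Q  input=a a e z $  — expand Q → U' z
step 6: stack=$ z U'  input=a a e z $  — expand U' → a a e U'
step 7: stack=$ z U' e a a  input=a a e z $  — match a
step 8: stack=$ z U' e a  input=a e z $  — match a
step 9: stack=$ z U' e  input=e z $  — match e
step 10: stack=$ z U'  input=z $  — expand U' → ε
step 11: stack=$ z  input=z $  — match z
Accept reached after 11 steps.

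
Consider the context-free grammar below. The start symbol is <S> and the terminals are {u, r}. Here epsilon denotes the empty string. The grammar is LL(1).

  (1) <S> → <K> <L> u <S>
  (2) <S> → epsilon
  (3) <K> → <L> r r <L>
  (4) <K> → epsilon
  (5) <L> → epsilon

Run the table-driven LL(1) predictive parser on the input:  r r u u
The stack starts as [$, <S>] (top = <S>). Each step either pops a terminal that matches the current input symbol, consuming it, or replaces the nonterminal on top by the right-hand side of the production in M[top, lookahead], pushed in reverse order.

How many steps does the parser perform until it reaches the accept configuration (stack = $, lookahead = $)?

13

step 1: stack=$ <S>  input=r r u u $  — expand <S> → <K> <L> u <S>
step 2: stack=$ <S> u <L> <K>  input=r r u u $  — expand <K> → <L> r r <L>
step 3: stack=$ <S> u <L> <L> r r <L>  input=r r u u $  — expand <L> → epsilon
step 4: stack=$ <S> u <L> <L> r r  input=r r u u $  — match r
step 5: stack=$ <S> u <L> <L> r  input=r u u $  — match r
step 6: stack=$ <S> u <L> <L>  input=u u $  — expand <L> → epsilon
step 7: stack=$ <S> u <L>  input=u u $  — expand <L> → epsilon
step 8: stack=$ <S> u  input=u u $  — match u
step 9: stack=$ <S>  input=u $  — expand <S> → <K> <L> u <S>
step 10: stack=$ <S> u <L> <K>  input=u $  — expand <K> → epsilon
step 11: stack=$ <S> u <L>  input=u $  — expand <L> → epsilon
step 12: stack=$ <S> u  input=u $  — match u
step 13: stack=$ <S>  input=$  — expand <S> → epsilon
Accept reached after 13 steps.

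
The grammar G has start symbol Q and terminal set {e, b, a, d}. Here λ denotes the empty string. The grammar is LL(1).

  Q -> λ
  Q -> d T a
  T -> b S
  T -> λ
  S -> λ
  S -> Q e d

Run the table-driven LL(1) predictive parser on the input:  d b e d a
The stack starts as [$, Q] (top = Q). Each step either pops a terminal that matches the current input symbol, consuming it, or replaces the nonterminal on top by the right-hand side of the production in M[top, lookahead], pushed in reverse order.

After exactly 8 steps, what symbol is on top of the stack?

a

step 1: stack=$ Q  input=d b e d a $  — expand Q -> d T a
step 2: stack=$ a T d  input=d b e d a $  — match d
step 3: stack=$ a T  input=b e d a $  — expand T -> b S
step 4: stack=$ a S b  input=b e d a $  — match b
step 5: stack=$ a S  input=e d a $  — expand S -> Q e d
step 6: stack=$ a d e Q  input=e d a $  — expand Q -> λ
step 7: stack=$ a d e  input=e d a $  — match e
step 8: stack=$ a d  input=d a $  — match d
Stack after step 8: $ a (top = a).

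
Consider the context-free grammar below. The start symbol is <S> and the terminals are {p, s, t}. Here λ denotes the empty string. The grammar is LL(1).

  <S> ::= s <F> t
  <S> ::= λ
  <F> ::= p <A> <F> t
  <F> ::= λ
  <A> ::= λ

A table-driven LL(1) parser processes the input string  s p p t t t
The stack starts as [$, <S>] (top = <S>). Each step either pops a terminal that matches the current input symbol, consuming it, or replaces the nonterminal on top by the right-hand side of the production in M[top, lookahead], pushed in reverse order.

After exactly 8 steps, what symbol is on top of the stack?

step 1: stack=$ <S>  input=s p p t t t $  — expand <S> ::= s <F> t
step 2: stack=$ t <F> s  input=s p p t t t $  — match s
step 3: stack=$ t <F>  input=p p t t t $  — expand <F> ::= p <A> <F> t
step 4: stack=$ t t <F> <A> p  input=p p t t t $  — match p
step 5: stack=$ t t <F> <A>  input=p t t t $  — expand <A> ::= λ
step 6: stack=$ t t <F>  input=p t t t $  — expand <F> ::= p <A> <F> t
step 7: stack=$ t t t <F> <A> p  input=p t t t $  — match p
step 8: stack=$ t t t <F> <A>  input=t t t $  — expand <A> ::= λ
Stack after step 8: $ t t t <F> (top = <F>).

<F>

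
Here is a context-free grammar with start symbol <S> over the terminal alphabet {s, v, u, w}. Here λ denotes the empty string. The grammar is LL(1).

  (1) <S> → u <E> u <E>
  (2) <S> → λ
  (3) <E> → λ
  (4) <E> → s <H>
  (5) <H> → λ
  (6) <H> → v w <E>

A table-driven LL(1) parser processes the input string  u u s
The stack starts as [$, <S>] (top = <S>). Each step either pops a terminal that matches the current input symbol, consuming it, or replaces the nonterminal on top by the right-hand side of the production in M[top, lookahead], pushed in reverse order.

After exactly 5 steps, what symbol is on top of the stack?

     Stack          Input    Action
  1  $ <S>          u u s $  expand <S> → u <E> u <E>
  2  $ <E> u <E> u  u u s $  match u
  3  $ <E> u <E>    u s $    expand <E> → λ
  4  $ <E> u        u s $    match u
  5  $ <E>          s $      expand <E> → s <H>
Stack after step 5: $ <H> s (top = s).

s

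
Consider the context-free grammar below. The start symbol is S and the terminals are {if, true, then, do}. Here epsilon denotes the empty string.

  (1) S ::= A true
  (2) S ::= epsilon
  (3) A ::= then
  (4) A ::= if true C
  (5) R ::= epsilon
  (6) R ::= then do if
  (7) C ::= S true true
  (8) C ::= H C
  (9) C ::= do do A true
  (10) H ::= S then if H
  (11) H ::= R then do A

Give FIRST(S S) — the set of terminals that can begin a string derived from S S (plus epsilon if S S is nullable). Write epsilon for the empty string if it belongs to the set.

{epsilon, if, then}

FIRST(A) = {if, then}
FIRST(R) = {epsilon, then}
FIRST(S) = {epsilon, if, then}  (via A true)
FIRST(H) = {if, then}  (via S then if H, R then do A)
FIRST(C) = {do, if, then, true}  (via S true true, H C)
FIRST(S S): take FIRST of each symbol in turn, carrying on past any symbol whose FIRST contains epsilon; result {epsilon, if, then}.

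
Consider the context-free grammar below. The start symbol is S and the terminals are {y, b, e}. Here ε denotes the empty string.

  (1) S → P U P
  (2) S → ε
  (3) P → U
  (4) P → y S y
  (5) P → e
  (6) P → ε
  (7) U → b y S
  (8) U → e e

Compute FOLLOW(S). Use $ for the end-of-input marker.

{$, b, e, y}

FIRST(U) = {b, e}
FIRST(P) = {ε, b, e, y}  (via U)
FIRST(S) = {ε, b, e, y}  (via P U P)
FOLLOW(S) includes $ since S is the start symbol.
FOLLOW(S): in P→y S y, S is followed by y with FIRST {y}; in U→b y S, the suffix after S is empty, so FOLLOW(S) ⊇ FOLLOW(U) = {$, b, e, y}. Thus FOLLOW(S) = {$, b, e, y}.
FOLLOW(P): in S→P U P (occurrence 1), P is followed by U P with FIRST {b, e}; in S→P U P (occurrence 2), the suffix after P is empty, so FOLLOW(P) ⊇ FOLLOW(S) = {$, b, e, y}. Thus FOLLOW(P) = {$, b, e, y}.
FOLLOW(U): in S→P U P, U is followed by P with FIRST {ε, b, e, y}; in S→P U P, the suffix after U is nullable, so FOLLOW(U) ⊇ FOLLOW(S) = {$, b, e, y}; in P→U, the suffix after U is empty, so FOLLOW(U) ⊇ FOLLOW(P) = {$, b, e, y}. Thus FOLLOW(U) = {$, b, e, y}.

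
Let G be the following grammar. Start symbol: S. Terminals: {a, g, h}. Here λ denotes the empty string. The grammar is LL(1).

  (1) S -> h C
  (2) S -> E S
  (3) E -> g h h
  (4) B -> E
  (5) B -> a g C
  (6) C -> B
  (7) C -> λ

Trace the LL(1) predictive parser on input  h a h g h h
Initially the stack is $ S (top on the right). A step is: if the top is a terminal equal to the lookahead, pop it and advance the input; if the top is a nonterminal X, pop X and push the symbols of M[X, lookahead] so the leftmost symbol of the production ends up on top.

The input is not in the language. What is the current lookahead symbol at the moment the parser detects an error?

h

     Stack    Input          Action
  1  $ S      h a h g h h $  expand S -> h C
  2  $ C h    h a h g h h $  match h
  3  $ C      a h g h h $    expand C -> B
  4  $ B      a h g h h $    expand B -> a g C
  5  $ C g a  a h g h h $    match a
  6  $ C g    h g h h $      error: top is terminal g but lookahead is h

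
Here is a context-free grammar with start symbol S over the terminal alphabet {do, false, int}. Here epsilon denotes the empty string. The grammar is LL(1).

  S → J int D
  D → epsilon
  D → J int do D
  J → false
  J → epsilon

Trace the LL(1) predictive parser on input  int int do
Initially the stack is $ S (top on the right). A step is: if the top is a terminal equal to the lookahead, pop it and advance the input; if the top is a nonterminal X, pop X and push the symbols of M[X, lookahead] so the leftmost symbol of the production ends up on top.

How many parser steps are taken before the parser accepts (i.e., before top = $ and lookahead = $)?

8

     Stack         Input         Action
  1  $ S           int int do $  expand S → J int D
  2  $ D int J     int int do $  expand J → epsilon
  3  $ D int       int int do $  match int
  4  $ D           int do $      expand D → J int do D
  5  $ D do int J  int do $      expand J → epsilon
  6  $ D do int    int do $      match int
  7  $ D do        do $          match do
  8  $ D           $             expand D → epsilon
Accept reached after 8 steps.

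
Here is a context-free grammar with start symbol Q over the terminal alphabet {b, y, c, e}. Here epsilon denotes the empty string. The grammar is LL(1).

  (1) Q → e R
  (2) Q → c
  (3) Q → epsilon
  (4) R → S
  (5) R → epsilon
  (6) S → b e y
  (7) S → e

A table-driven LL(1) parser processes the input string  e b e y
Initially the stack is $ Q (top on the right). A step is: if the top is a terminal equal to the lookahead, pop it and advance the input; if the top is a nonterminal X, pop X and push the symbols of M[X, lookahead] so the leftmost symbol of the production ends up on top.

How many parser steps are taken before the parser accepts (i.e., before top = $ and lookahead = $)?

7

     Stack    Input      Action
  1  $ Q      e b e y $  expand Q → e R
  2  $ R e    e b e y $  match e
  3  $ R      b e y $    expand R → S
  4  $ S      b e y $    expand S → b e y
  5  $ y e b  b e y $    match b
  6  $ y e    e y $      match e
  7  $ y      y $        match y
Accept reached after 7 steps.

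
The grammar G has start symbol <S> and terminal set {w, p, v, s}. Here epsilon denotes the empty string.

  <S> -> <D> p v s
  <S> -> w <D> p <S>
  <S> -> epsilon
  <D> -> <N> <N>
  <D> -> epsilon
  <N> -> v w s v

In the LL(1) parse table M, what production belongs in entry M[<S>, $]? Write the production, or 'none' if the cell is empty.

<S> -> epsilon

FIRST(<N>) = {v}
FIRST(<D>) = {epsilon, v}  (via <N> <N>)
FIRST(<S>) = {epsilon, p, v, w}  (via <D> p v s)
FOLLOW(<S>) includes $ since <S> is the start symbol.
FOLLOW(<S>): in <S>->w <D> p <S>, the suffix after <S> is empty (adds nothing new). Thus FOLLOW(<S>) = {$}.
For <S> -> <D> p v s: FIRST(<D> p v s) = {p, v}, so it goes in M[<S>, t] for t ∈ {p, v}.
For <S> -> w <D> p <S>: FIRST(w <D> p <S>) = {w}, so it goes in M[<S>, t] for t ∈ {w}.
For <S> -> epsilon: FIRST(epsilon) = {epsilon}, so it goes in M[<S>, t] for t ∈ {}; since epsilon ∈ FIRST, also for every t ∈ FOLLOW(<S>) = {$}.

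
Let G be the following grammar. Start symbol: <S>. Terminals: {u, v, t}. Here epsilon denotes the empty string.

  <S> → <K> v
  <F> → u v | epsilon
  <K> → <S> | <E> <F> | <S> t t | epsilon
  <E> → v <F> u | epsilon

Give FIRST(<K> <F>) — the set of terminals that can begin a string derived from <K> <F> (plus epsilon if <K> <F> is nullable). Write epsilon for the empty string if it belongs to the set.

FIRST(<F>) = {epsilon, u}
FIRST(<E>) = {epsilon, v}
FIRST(<S>) = {u, v}  (via <K> v)
FIRST(<K>) = {epsilon, u, v}  (via <S>, <E> <F>, <S> t t)
FIRST(<K> <F>): take FIRST of each symbol in turn, carrying on past any symbol whose FIRST contains epsilon; result {epsilon, u, v}.

{epsilon, u, v}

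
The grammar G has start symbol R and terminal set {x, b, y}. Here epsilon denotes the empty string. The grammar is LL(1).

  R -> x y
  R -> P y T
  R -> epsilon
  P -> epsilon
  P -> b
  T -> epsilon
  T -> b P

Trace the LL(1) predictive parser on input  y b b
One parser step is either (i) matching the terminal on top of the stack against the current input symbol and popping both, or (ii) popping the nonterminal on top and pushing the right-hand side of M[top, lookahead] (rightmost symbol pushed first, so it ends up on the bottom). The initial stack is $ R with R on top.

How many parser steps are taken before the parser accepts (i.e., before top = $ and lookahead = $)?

     Stack    Input    Action
  1  $ R      y b b $  expand R -> P y T
  2  $ T y P  y b b $  expand P -> epsilon
  3  $ T y    y b b $  match y
  4  $ T      b b $    expand T -> b P
  5  $ P b    b b $    match b
  6  $ P      b $      expand P -> b
  7  $ b      b $      match b
Accept reached after 7 steps.

7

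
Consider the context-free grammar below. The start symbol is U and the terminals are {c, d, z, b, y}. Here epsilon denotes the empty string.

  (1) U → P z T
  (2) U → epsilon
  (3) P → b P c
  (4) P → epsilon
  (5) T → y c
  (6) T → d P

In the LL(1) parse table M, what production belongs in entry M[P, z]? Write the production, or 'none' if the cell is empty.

P → epsilon

FIRST(P) = {epsilon, b}
FIRST(T) = {d, y}
FIRST(U) = {epsilon, b, z}  (via P z T)
FOLLOW(U) includes $ since U is the start symbol.
FOLLOW(T): in U→P z T, the suffix after T is empty, so FOLLOW(T) ⊇ FOLLOW(U) = {$}. Thus FOLLOW(T) = {$}.
FOLLOW(P): in U→P z T, P is followed by z T with FIRST {z}; in P→b P c, P is followed by c with FIRST {c}; in T→d P, the suffix after P is empty, so FOLLOW(P) ⊇ FOLLOW(T) = {$}. Thus FOLLOW(P) = {$, c, z}.
For P → b P c: FIRST(b P c) = {b}, so it goes in M[P, t] for t ∈ {b}.
For P → epsilon: FIRST(epsilon) = {epsilon}, so it goes in M[P, t] for t ∈ {}; since epsilon ∈ FIRST, also for every t ∈ FOLLOW(P) = {$, c, z}.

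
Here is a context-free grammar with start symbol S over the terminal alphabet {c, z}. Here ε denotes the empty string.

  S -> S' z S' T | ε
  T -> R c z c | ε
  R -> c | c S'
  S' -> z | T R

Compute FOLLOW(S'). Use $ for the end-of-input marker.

{$, c, z}

FIRST(R): from R->c we get {c}; from R->c S' we get {c}. So FIRST(R) = {c}.
FIRST(T): from T->R c z c we get {c}; from T->ε we get {ε}. So FIRST(T) = {ε, c}.
FIRST(S'): from S'->z we get {z}; from S'->T R we get {c}. So FIRST(S') = {c, z}.
FIRST(S): from S->S' z S' T we get {c, z}; from S->ε we get {ε}. So FIRST(S) = {ε, c, z}.
FOLLOW(S) includes $ since S is the start symbol.
FOLLOW(S): S appears on no right-hand side. Thus FOLLOW(S) = {$}.
FOLLOW(T): in S->S' z S' T, the suffix after T is empty, so FOLLOW(T) ⊇ FOLLOW(S) = {$}; in S'->T R, T is followed by R with FIRST {c}. Thus FOLLOW(T) = {$, c}.
FOLLOW(R): in T->R c z c, R is followed by c z c with FIRST {c}; in S'->T R, the suffix after R is empty, so FOLLOW(R) ⊇ FOLLOW(S') = {$, c, z}. Thus FOLLOW(R) = {$, c, z}.
FOLLOW(S'): in S->S' z S' T (occurrence 1), S' is followed by z S' T with FIRST {z}; in S->S' z S' T (occurrence 2), S' is followed by T with FIRST {ε, c}; in S->S' z S' T (occurrence 2), the suffix after S' is nullable, so FOLLOW(S') ⊇ FOLLOW(S) = {$}; in R->c S', the suffix after S' is empty, so FOLLOW(S') ⊇ FOLLOW(R) = {$, c, z}. Thus FOLLOW(S') = {$, c, z}.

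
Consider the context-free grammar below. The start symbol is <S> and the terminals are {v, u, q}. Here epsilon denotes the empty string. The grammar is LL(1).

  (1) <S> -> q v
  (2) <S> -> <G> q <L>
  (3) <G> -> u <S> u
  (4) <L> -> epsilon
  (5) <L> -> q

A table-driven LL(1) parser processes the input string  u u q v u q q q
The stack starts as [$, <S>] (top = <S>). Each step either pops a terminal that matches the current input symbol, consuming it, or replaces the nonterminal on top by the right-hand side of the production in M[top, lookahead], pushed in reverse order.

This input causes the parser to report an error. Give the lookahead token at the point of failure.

q

step 1: stack=$ <S>  input=u u q v u q q q $  — expand <S> -> <G> q <L>
step 2: stack=$ <L> q <G>  input=u u q v u q q q $  — expand <G> -> u <S> u
step 3: stack=$ <L> q u <S> u  input=u u q v u q q q $  — match u
step 4: stack=$ <L> q u <S>  input=u q v u q q q $  — expand <S> -> <G> q <L>
step 5: stack=$ <L> q u <L> q <G>  input=u q v u q q q $  — expand <G> -> u <S> u
step 6: stack=$ <L> q u <L> q u <S> u  input=u q v u q q q $  — match u
step 7: stack=$ <L> q u <L> q u <S>  input=q v u q q q $  — expand <S> -> q v
step 8: stack=$ <L> q u <L> q u v q  input=q v u q q q $  — match q
step 9: stack=$ <L> q u <L> q u v  input=v u q q q $  — match v
step 10: stack=$ <L> q u <L> q u  input=u q q q $  — match u
step 11: stack=$ <L> q u <L> q  input=q q q $  — match q
step 12: stack=$ <L> q u <L>  input=q q $  — expand <L> -> q
step 13: stack=$ <L> q u q  input=q q $  — match q
step 14: stack=$ <L> q u  input=q $  — error: top is terminal u but lookahead is q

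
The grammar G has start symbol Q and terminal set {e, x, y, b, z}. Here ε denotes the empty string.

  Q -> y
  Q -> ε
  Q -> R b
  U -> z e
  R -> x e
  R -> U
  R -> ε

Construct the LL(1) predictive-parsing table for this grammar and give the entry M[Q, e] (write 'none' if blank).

none

FIRST(U) = {z}
FIRST(R) = {ε, x, z}  (via U)
FIRST(Q) = {ε, b, x, y, z}  (via R b)
FOLLOW(Q) includes $ since Q is the start symbol.
FOLLOW(Q): Q appears on no right-hand side. Thus FOLLOW(Q) = {$}.
For Q -> y: FIRST(y) = {y}, so it goes in M[Q, t] for t ∈ {y}.
For Q -> ε: FIRST(ε) = {ε}, so it goes in M[Q, t] for t ∈ {}; since ε ∈ FIRST, also for every t ∈ FOLLOW(Q) = {$}.
For Q -> R b: FIRST(R b) = {b, x, z}, so it goes in M[Q, t] for t ∈ {b, x, z}.
None of these place a production in M[Q, e].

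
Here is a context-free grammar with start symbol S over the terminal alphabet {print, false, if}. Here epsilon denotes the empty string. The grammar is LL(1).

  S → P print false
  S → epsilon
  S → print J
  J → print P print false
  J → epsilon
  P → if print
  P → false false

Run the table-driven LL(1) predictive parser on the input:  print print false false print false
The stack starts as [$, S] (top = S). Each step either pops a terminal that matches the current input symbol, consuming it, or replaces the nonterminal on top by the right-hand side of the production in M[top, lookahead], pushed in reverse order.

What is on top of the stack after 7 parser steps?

print

step 1: stack=$ S  input=print print false false print false $  — expand S → print J
step 2: stack=$ J print  input=print print false false print false $  — match print
step 3: stack=$ J  input=print false false print false $  — expand J → print P print false
step 4: stack=$ false print P print  input=print false false print false $  — match print
step 5: stack=$ false print P  input=false false print false $  — expand P → false false
step 6: stack=$ false print false false  input=false false print false $  — match false
step 7: stack=$ false print false  input=false print false $  — match false
Stack after step 7: $ false print (top = print).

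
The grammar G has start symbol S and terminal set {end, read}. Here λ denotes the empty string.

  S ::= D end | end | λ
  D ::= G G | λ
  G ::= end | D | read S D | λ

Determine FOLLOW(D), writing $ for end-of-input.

{end, read}

FIRST(S) = {λ, end, read}  (via D end)
FIRST(D) = {λ, end, read}  (via G G)
FIRST(G) = {λ, end, read}  (via D)
FOLLOW(S) includes $ since S is the start symbol.
FOLLOW(S): in G::=read S D, S is followed by D with FIRST {λ, end, read}; in G::=read S D, the suffix after S is nullable, so FOLLOW(S) ⊇ FOLLOW(G) = {end, read}. Thus FOLLOW(S) = {$, end, read}.
FOLLOW(D): in S::=D end, D is followed by end with FIRST {end}; in G::=D, the suffix after D is empty, so FOLLOW(D) ⊇ FOLLOW(G) = {end, read}; in G::=read S D, the suffix after D is empty, so FOLLOW(D) ⊇ FOLLOW(G) = {end, read}. Thus FOLLOW(D) = {end, read}.
FOLLOW(G): in D::=G G (occurrence 1), G is followed by G with FIRST {λ, end, read}; in D::=G G (occurrence 1), the suffix after G is nullable, so FOLLOW(G) ⊇ FOLLOW(D) = {end, read}; in D::=G G (occurrence 2), the suffix after G is empty, so FOLLOW(G) ⊇ FOLLOW(D) = {end, read}. Thus FOLLOW(G) = {end, read}.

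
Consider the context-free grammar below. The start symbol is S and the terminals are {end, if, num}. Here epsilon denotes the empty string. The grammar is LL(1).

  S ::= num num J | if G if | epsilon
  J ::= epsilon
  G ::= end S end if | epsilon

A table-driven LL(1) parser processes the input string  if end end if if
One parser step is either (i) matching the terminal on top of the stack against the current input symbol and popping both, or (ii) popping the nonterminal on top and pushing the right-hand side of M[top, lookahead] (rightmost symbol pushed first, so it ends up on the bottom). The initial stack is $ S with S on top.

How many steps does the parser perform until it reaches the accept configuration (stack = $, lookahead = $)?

8

     Stack              Input               Action
  1  $ S                if end end if if $  expand S ::= if G if
  2  $ if G if          if end end if if $  match if
  3  $ if G             end end if if $     expand G ::= end S end if
  4  $ if if end S end  end end if if $     match end
  5  $ if if end S      end if if $         expand S ::= epsilon
  6  $ if if end        end if if $         match end
  7  $ if if            if if $             match if
  8  $ if               if $                match if
Accept reached after 8 steps.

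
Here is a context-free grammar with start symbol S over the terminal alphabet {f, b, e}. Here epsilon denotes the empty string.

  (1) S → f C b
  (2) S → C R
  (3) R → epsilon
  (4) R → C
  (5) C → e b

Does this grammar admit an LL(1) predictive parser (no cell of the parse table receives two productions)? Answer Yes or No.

Yes

FIRST(S) = {e, f}
FIRST(R) = {epsilon, e}
FIRST(C) = {e}
FOLLOW(S) = {$}
FOLLOW(R) = {$}
FOLLOW(C) = {$, b, e}
Each cell of M receives at most one production.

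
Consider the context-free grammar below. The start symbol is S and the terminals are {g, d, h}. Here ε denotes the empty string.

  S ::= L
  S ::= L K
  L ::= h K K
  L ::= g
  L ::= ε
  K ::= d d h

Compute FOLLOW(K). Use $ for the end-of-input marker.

FIRST(L): from L::=h K K we get {h}; from L::=g we get {g}; from L::=ε we get {ε}. So FIRST(L) = {ε, g, h}.
FIRST(K): from K::=d d h we get {d}. So FIRST(K) = {d}.
FIRST(S): from S::=L we get {ε, g, h}; from S::=L K we get {d, g, h}. So FIRST(S) = {ε, d, g, h}.
FOLLOW(S) includes $ since S is the start symbol.
FOLLOW(S): S appears on no right-hand side. Thus FOLLOW(S) = {$}.
FOLLOW(L): in S::=L, the suffix after L is empty, so FOLLOW(L) ⊇ FOLLOW(S) = {$}; in S::=L K, L is followed by K with FIRST {d}. Thus FOLLOW(L) = {$, d}.
FOLLOW(K): in S::=L K, the suffix after K is empty, so FOLLOW(K) ⊇ FOLLOW(S) = {$}; in L::=h K K (occurrence 1), K is followed by K with FIRST {d}; in L::=h K K (occurrence 2), the suffix after K is empty, so FOLLOW(K) ⊇ FOLLOW(L) = {$, d}. Thus FOLLOW(K) = {$, d}.

{$, d}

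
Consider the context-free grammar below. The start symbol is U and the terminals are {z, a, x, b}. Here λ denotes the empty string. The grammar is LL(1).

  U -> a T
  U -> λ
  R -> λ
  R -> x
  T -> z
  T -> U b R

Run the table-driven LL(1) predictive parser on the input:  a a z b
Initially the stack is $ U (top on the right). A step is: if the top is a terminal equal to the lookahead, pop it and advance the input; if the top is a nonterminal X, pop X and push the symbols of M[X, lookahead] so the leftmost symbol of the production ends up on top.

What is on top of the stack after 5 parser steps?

T

step 1: stack=$ U  input=a a z b $  — expand U -> a T
step 2: stack=$ T a  input=a a z b $  — match a
step 3: stack=$ T  input=a z b $  — expand T -> U b R
step 4: stack=$ R b U  input=a z b $  — expand U -> a T
step 5: stack=$ R b T a  input=a z b $  — match a
Stack after step 5: $ R b T (top = T).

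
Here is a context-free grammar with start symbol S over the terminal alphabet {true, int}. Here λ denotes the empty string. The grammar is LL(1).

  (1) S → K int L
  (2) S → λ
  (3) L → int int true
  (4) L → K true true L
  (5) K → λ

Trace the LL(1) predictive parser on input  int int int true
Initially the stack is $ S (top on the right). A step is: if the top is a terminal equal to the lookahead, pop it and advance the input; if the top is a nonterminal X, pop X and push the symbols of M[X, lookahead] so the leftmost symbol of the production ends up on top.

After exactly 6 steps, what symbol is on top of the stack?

step 1: stack=$ S  input=int int int true $  — expand S → K int L
step 2: stack=$ L int K  input=int int int true $  — expand K → λ
step 3: stack=$ L int  input=int int int true $  — match int
step 4: stack=$ L  input=int int true $  — expand L → int int true
step 5: stack=$ true int int  input=int int true $  — match int
step 6: stack=$ true int  input=int true $  — match int
Stack after step 6: $ true (top = true).

true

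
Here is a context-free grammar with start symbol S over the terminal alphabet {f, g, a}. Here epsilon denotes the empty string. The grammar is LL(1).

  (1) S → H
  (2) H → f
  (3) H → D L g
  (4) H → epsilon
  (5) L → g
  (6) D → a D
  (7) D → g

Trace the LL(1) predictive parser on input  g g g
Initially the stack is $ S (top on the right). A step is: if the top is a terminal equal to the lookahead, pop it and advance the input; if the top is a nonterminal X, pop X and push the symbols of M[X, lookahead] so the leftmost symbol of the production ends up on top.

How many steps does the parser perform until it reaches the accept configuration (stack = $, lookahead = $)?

     Stack    Input    Action
  1  $ S      g g g $  expand S → H
  2  $ H      g g g $  expand H → D L g
  3  $ g L D  g g g $  expand D → g
  4  $ g L g  g g g $  match g
  5  $ g L    g g $    expand L → g
  6  $ g g    g g $    match g
  7  $ g      g $      match g
Accept reached after 7 steps.

7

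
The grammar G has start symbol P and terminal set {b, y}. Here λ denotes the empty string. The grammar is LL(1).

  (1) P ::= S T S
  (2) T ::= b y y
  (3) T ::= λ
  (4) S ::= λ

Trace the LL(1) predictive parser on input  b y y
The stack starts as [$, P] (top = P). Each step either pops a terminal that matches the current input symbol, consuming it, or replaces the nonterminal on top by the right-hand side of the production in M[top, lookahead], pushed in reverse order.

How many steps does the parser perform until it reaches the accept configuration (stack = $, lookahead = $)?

step 1: stack=$ P  input=b y y $  — expand P ::= S T S
step 2: stack=$ S T S  input=b y y $  — expand S ::= λ
step 3: stack=$ S T  input=b y y $  — expand T ::= b y y
step 4: stack=$ S y y b  input=b y y $  — match b
step 5: stack=$ S y y  input=y y $  — match y
step 6: stack=$ S y  input=y $  — match y
step 7: stack=$ S  input=$  — expand S ::= λ
Accept reached after 7 steps.

7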